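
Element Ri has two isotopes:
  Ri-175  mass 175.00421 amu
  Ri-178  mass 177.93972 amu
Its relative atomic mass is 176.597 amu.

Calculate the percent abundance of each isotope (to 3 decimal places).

Ri-175: 45.741%, Ri-178: 54.259%

With x = fraction of Ri-175 (so Ri-178 is 1 − x):
175.00421·x + 177.93972·(1 − x) = 176.597
(175.00421 − 177.93972)·x = 176.597 − 177.93972
x = -1.34272 / -2.93551 = 0.45741 → 45.741% Ri-175, 54.259% Ri-178.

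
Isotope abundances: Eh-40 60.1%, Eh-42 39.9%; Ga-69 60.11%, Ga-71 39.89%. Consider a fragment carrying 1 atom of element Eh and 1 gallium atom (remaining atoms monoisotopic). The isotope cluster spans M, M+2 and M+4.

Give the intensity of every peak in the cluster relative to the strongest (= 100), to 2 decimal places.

75.33 : 100.00 : 33.19

Element Eh pattern (n=1): 0.6010 : 0.3990
Gallium pattern (n=1): 0.6011 : 0.3989
Convolve the two distributions (both contribute in 2-u steps):
  M: 0.6010×0.6011 = 0.361261
  M+2: 0.6010×0.3989 + 0.3990×0.6011 = 0.479578
  M+4: 0.3990×0.3989 = 0.159161
Scale to base peak (0.479578) = 100: 75.33 : 100.00 : 33.19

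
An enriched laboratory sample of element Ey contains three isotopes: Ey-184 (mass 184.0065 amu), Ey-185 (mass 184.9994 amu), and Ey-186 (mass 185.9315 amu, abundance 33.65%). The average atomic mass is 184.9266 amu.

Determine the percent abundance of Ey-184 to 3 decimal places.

Let x and y be the fractions of Ey-184 and Ey-185. Then x + y = 1 − 0.3365 = 0.6635 and 184.0065x + 184.9994y = 184.9266 − 0.3365×185.9315 = 122.36065025.
Substituting: 184.0065x + 184.9994(0.6635 − x) = 122.36065025
(184.0065 − 184.9994)x = -0.38645165  ⇒  x = 0.38922, y = 0.27428
Ey-184: 38.922%, Ey-185: 27.428%.

38.922%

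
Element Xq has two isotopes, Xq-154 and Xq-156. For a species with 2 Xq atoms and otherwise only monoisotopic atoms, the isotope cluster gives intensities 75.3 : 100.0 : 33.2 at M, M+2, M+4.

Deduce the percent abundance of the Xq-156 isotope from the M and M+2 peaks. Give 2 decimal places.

39.90%

Let p = fractional abundance of Xq-154. I(M+2)/I(M) = [C(2,1)·p^1·(1−p)] / p^2 = 2·(1−p)/p = 100.0/75.3 = 1.3280
(1−p)/p = 1.3280/2 = 0.6640  ⇒  p = 1/(1 + 0.6640) = 0.6010
Xq-154: 60.10%, Xq-156: 39.90%.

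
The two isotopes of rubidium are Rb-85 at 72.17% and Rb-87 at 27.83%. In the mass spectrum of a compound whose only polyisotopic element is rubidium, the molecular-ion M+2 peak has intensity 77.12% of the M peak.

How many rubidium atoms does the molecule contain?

For n independent Rb atoms, I(M+2)/I(M) = n · (abundance Rb-87) / (abundance Rb-85) = n · 0.2783/0.7217.
n = 0.7712 × 0.7217/0.2783 = 2.00 ≈ 2

2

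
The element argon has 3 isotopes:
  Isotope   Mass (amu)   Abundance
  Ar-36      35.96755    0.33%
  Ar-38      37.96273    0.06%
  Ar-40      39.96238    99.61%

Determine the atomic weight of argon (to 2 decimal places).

39.95 amu

Average mass = Σ (abundance × isotope mass) = 0.0033 × 35.96755 + 0.0006 × 37.96273 + 0.9961 × 39.96238
= 0.118693 + 0.022778 + 39.806527 = 39.947998 amu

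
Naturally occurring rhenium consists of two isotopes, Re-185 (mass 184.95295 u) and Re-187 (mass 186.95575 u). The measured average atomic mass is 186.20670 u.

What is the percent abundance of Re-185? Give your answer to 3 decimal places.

With x = fraction of Re-185 (so Re-187 is 1 − x):
184.95295·x + 186.95575·(1 − x) = 186.20670
(184.95295 − 186.95575)·x = 186.20670 − 186.95575
x = -0.74905 / -2.00280 = 0.37400 → 37.400% Re-185, 62.600% Re-187.

37.400%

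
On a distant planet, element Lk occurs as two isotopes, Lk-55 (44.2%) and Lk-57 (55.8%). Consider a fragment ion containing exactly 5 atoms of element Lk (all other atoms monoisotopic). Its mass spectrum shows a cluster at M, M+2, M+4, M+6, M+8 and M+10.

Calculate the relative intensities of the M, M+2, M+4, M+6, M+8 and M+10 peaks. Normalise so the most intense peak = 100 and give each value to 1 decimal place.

Each Lk atom is independently Lk-55 (p = 0.442) or Lk-57 (q = 0.558); the cluster is the binomial expansion (p + q)^5.
P(M) = 0.442^5 = 0.016870
P(M+2) = 5 × 0.442^4 × 0.558^1 = 0.106486
P(M+4) = 10 × 0.442^3 × 0.558^2 = 0.268866
P(M+6) = 10 × 0.442^2 × 0.558^3 = 0.339428
P(M+8) = 5 × 0.442^1 × 0.558^4 = 0.214254
P(M+10) = 0.558^5 = 0.054097
The M+6 peak is largest (0.339428); scaling to 100 gives 5.0 : 31.4 : 79.2 : 100.0 : 63.1 : 15.9.

5.0 : 31.4 : 79.2 : 100.0 : 63.1 : 15.9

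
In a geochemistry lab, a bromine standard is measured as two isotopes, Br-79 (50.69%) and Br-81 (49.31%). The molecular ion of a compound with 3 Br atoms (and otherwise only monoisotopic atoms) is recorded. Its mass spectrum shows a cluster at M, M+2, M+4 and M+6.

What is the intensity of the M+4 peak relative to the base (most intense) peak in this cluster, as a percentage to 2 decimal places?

97.28%

Binomial terms of (0.5069 + 0.4931)^3: M 0.1302, M+2 0.3801, M+4 0.3698, M+6 0.1199 → M+2 is the base peak.
P(M+2) = C(3,1) × 0.5069^2 × 0.4931^1 = 3 × 0.25694761 × 0.4931 = 0.380103 (base)
P(M+4) = C(3,2) × 0.5069^1 × 0.4931^2 = 3 × 0.5069 × 0.24314761 = 0.369755
Relative intensity = 0.369755 / 0.380103 × 100 = 97.28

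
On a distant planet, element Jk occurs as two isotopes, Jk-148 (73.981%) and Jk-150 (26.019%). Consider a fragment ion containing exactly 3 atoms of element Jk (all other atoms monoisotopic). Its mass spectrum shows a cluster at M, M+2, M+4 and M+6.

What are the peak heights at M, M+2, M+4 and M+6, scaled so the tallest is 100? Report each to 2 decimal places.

94.78 : 100.00 : 35.17 : 4.12

The 3 Jk atoms are independent, so intensities follow the terms of (0.73981 + 0.26019)^3.
P(M) = 0.73981^3 = 0.404912
P(M+2) = 3 × 0.73981^2 × 0.26019^1 = 0.427221
P(M+4) = 3 × 0.73981^1 × 0.26019^2 = 0.150253
P(M+6) = 0.26019^3 = 0.017615
The M+2 peak is largest (0.427221); scaling to 100 gives 94.78 : 100.00 : 35.17 : 4.12.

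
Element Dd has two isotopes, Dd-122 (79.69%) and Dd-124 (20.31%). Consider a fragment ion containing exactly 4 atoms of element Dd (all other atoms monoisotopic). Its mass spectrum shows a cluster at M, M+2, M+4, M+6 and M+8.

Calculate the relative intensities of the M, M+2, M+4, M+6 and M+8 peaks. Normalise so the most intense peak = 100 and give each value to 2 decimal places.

98.09 : 100.00 : 38.23 : 6.50 : 0.41

Each Dd atom is independently Dd-122 (p = 0.7969) or Dd-124 (q = 0.2031); the cluster is the binomial expansion (p + q)^4.
P(M) = 0.7969^4 = 0.403288
P(M+2) = 4 × 0.7969^3 × 0.2031^1 = 0.411132
P(M+4) = 6 × 0.7969^2 × 0.2031^2 = 0.157173
P(M+6) = 4 × 0.7969^1 × 0.2031^3 = 0.026705
P(M+8) = 0.2031^4 = 0.001702
The M+2 peak is largest (0.411132); scaling to 100 gives 98.09 : 100.00 : 38.23 : 6.50 : 0.41.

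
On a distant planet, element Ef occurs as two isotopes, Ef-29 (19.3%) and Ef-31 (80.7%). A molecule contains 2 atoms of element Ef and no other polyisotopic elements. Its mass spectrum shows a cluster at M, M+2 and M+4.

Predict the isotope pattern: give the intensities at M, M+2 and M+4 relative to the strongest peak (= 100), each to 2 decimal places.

The 2 Ef atoms are independent, so intensities follow the terms of (0.193 + 0.807)^2.
P(M) = 0.193^2 = 0.037249
P(M+2) = 2 × 0.193^1 × 0.807^1 = 0.311502
P(M+4) = 0.807^2 = 0.651249
The M+4 peak is largest (0.651249); scaling to 100 gives 5.72 : 47.83 : 100.00.

5.72 : 47.83 : 100.00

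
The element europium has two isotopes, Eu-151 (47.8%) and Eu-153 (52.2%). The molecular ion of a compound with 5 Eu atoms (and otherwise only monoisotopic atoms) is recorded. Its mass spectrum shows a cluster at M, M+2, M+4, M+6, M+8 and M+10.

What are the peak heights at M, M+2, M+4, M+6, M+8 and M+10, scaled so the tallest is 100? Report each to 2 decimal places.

The 5 Eu atoms are independent, so intensities follow the terms of (0.478 + 0.522)^5.
P(M) = 0.478^5 = 0.024954
P(M+2) = 5 × 0.478^4 × 0.522^1 = 0.136255
P(M+4) = 10 × 0.478^3 × 0.522^2 = 0.297594
P(M+6) = 10 × 0.478^2 × 0.522^3 = 0.324988
P(M+8) = 5 × 0.478^1 × 0.522^4 = 0.177452
P(M+10) = 0.522^5 = 0.038757
The M+6 peak is largest (0.324988); scaling to 100 gives 7.68 : 41.93 : 91.57 : 100.00 : 54.60 : 11.93.

7.68 : 41.93 : 91.57 : 100.00 : 54.60 : 11.93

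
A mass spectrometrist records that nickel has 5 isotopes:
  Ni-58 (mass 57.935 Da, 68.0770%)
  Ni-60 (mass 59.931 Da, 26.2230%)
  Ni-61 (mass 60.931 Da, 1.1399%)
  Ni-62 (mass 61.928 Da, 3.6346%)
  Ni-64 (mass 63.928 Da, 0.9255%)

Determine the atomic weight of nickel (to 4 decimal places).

58.6932 Da

Average mass = Σ (abundance × isotope mass) = 0.680770 × 57.935 + 0.262230 × 59.931 + 0.011399 × 60.931 + 0.036346 × 61.928 + 0.009255 × 63.928
= 39.44041 + 15.71571 + 0.69455 + 2.25084 + 0.59165 = 58.69316 Da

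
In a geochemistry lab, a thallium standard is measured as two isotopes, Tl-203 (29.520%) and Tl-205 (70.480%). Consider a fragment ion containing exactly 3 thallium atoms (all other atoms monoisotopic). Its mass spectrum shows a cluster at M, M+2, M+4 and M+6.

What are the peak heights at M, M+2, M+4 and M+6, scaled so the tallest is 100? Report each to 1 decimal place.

Each Tl atom is independently Tl-203 (p = 0.29520) or Tl-205 (q = 0.70480); the cluster is the binomial expansion (p + q)^3.
P(M) = 0.29520^3 = 0.025725
P(M+2) = 3 × 0.29520^2 × 0.70480^1 = 0.184255
P(M+4) = 3 × 0.29520^1 × 0.70480^2 = 0.439916
P(M+6) = 0.70480^3 = 0.350104
The M+4 peak is largest (0.439916); scaling to 100 gives 5.8 : 41.9 : 100.0 : 79.6.

5.8 : 41.9 : 100.0 : 79.6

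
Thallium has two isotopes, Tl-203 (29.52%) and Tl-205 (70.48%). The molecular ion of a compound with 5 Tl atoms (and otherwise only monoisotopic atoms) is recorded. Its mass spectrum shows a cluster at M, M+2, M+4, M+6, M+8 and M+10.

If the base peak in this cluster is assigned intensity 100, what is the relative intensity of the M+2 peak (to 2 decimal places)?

7.35

Term probabilities: M 0.0022, M+2 0.0268, M+4 0.1278, M+6 0.3051, M+8 0.3642, M+10 0.1739. Base peak = M+8.
P(M+8) = C(5,4) × 0.2952^1 × 0.7048^4 = 5 × 0.2952 × 0.24675365 = 0.364208 (base)
P(M+2) = C(5,1) × 0.2952^4 × 0.7048^1 = 5 × 0.00759391 × 0.7048 = 0.026761
Relative intensity = 0.026761 / 0.364208 × 100 = 7.35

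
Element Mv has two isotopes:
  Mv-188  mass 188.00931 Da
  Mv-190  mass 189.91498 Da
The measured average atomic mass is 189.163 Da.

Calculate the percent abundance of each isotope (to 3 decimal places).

Mv-188: 39.460%, Mv-190: 60.540%

Writing the weighted mean with unknown fraction x of Mv-188:
188.00931·x + 189.91498·(1 − x) = 189.163
(188.00931 − 189.91498)·x = 189.163 − 189.91498
x = -0.75198 / -1.90567 = 0.39460 → 39.460% Mv-188, 60.540% Mv-190.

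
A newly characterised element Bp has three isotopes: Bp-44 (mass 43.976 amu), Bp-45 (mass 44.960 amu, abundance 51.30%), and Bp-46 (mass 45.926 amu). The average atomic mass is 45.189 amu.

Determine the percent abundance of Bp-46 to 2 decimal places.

Let x and y be the fractions of Bp-44 and Bp-46. Then x + y = 1 − 0.5130 = 0.4870 and 43.976x + 45.926y = 45.189 − 0.5130×44.960 = 22.12452.
Substituting: 43.976x + 45.926(0.4870 − x) = 22.12452
(43.976 − 45.926)x = -0.241442  ⇒  x = 0.12382, y = 0.36318
Bp-44: 12.38%, Bp-46: 36.32%.

36.32%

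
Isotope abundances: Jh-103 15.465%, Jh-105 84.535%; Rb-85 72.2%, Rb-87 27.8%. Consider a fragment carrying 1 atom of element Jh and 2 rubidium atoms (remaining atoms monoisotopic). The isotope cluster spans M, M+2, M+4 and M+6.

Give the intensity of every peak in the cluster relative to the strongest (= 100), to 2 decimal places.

16.04 : 100.00 : 69.88 : 12.99

Element Jh pattern (n=1): 0.15465 : 0.84535
Rubidium pattern (n=2): 0.521284 : 0.401432 : 0.077284
Convolve the two distributions (both contribute in 2-u steps):
  M: 0.15465×0.521284 = 0.080617
  M+2: 0.15465×0.401432 + 0.84535×0.521284 = 0.502749
  M+4: 0.15465×0.077284 + 0.84535×0.401432 = 0.351303
  M+6: 0.84535×0.077284 = 0.065332
Scale to base peak (0.502749) = 100: 16.04 : 100.00 : 69.88 : 12.99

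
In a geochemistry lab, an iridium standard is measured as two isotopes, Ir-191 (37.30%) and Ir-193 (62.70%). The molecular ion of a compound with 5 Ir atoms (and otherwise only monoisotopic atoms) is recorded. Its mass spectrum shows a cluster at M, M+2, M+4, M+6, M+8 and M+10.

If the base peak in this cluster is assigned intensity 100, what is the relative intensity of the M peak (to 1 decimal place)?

2.1

Binomial terms of (0.3730 + 0.6270)^5: M 0.0072, M+2 0.0607, M+4 0.2040, M+6 0.3429, M+8 0.2882, M+10 0.0969 → M+6 is the base peak.
P(M+6) = C(5,3) × 0.3730^2 × 0.6270^3 = 10 × 0.139129 × 0.24649188 = 0.342942 (base)
P(M) = C(5,0) × 0.3730^5 × 0.6270^0 = 1 × 0.00722012 × 1.0000 = 0.007220
Relative intensity = 0.007220 / 0.342942 × 100 = 2.1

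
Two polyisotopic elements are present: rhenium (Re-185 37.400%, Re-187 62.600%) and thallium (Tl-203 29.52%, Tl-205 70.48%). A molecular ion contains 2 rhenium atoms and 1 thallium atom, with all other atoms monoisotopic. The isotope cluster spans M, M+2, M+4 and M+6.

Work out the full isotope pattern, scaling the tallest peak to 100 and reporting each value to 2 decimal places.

9.26 : 53.13 : 100.00 : 61.97

Rhenium pattern (n=2): 0.139876 : 0.468248 : 0.391876
Thallium pattern (n=1): 0.2952 : 0.7048
Convolve the two distributions (both contribute in 2-u steps):
  M: 0.139876×0.2952 = 0.041291
  M+2: 0.139876×0.7048 + 0.468248×0.2952 = 0.236811
  M+4: 0.468248×0.7048 + 0.391876×0.2952 = 0.445703
  M+6: 0.391876×0.7048 = 0.276194
Scale to base peak (0.445703) = 100: 9.26 : 53.13 : 100.00 : 61.97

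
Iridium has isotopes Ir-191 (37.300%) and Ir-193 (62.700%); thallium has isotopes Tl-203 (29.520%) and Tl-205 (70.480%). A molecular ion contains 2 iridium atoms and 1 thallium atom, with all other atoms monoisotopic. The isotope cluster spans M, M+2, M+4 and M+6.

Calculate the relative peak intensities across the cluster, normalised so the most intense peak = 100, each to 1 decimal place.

9.2 : 53.0 : 100.0 : 62.2

Iridium pattern (n=2): 0.139129 : 0.467742 : 0.393129
Thallium pattern (n=1): 0.2952 : 0.7048
Convolve the two distributions (both contribute in 2-u steps):
  M: 0.139129×0.2952 = 0.041071
  M+2: 0.139129×0.7048 + 0.467742×0.2952 = 0.236136
  M+4: 0.467742×0.7048 + 0.393129×0.2952 = 0.445716
  M+6: 0.393129×0.7048 = 0.277077
Scale to base peak (0.445716) = 100: 9.2 : 53.0 : 100.0 : 62.2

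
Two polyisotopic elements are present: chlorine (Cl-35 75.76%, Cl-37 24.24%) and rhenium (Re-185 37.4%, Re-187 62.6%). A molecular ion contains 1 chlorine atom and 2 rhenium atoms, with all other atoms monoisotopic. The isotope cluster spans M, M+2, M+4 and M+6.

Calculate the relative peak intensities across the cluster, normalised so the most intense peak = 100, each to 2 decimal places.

25.82 : 94.70 : 100.00 : 23.15

Chlorine pattern (n=1): 0.7576 : 0.2424
Rhenium pattern (n=2): 0.139876 : 0.468248 : 0.391876
Convolve the two distributions (both contribute in 2-u steps):
  M: 0.7576×0.139876 = 0.105970
  M+2: 0.7576×0.468248 + 0.2424×0.139876 = 0.388651
  M+4: 0.7576×0.391876 + 0.2424×0.468248 = 0.410389
  M+6: 0.2424×0.391876 = 0.094991
Scale to base peak (0.410389) = 100: 25.82 : 94.70 : 100.00 : 23.15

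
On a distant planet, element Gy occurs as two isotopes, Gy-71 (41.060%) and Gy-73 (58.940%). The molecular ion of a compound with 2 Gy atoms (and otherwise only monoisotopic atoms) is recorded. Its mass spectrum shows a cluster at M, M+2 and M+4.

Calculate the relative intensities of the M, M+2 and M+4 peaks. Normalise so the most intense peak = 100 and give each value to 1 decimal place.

34.8 : 100.0 : 71.8

Expanding (0.41060 + 0.58940)^2:
P(M) = 0.41060^2 = 0.168592
P(M+2) = 2 × 0.41060^1 × 0.58940^1 = 0.484015
P(M+4) = 0.58940^2 = 0.347392
The M+2 peak is largest (0.484015); scaling to 100 gives 34.8 : 100.0 : 71.8.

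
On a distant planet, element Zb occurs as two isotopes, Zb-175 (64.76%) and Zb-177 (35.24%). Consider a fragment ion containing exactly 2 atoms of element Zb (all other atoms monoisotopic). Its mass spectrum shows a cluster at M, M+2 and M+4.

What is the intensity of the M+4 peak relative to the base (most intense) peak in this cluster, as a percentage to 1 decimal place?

27.2%

Term probabilities: M 0.4194, M+2 0.4564, M+4 0.1242. Base peak = M+2.
P(M+2) = C(2,1) × 0.6476^1 × 0.3524^1 = 2 × 0.6476 × 0.3524 = 0.456428 (base)
P(M+4) = C(2,2) × 0.6476^0 × 0.3524^2 = 1 × 1.0000 × 0.12418576 = 0.124186
Relative intensity = 0.124186 / 0.456428 × 100 = 27.2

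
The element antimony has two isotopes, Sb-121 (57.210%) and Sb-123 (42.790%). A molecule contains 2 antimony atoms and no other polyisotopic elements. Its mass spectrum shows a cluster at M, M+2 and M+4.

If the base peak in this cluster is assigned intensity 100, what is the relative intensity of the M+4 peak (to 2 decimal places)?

Term probabilities: M 0.3273, M+2 0.4896, M+4 0.1831. Base peak = M+2.
P(M+2) = C(2,1) × 0.57210^1 × 0.42790^1 = 2 × 0.5721 × 0.4279 = 0.489603 (base)
P(M+4) = C(2,2) × 0.57210^0 × 0.42790^2 = 1 × 1.0000 × 0.18309841 = 0.183098
Relative intensity = 0.183098 / 0.489603 × 100 = 37.40

37.40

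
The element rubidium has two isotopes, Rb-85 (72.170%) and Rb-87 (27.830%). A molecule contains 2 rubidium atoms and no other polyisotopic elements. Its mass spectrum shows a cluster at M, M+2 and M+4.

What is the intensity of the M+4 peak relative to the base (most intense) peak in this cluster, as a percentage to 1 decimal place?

14.9%

Term probabilities: M 0.5209, M+2 0.4017, M+4 0.0775. Base peak = M.
P(M) = C(2,0) × 0.72170^2 × 0.27830^0 = 1 × 0.52085089 × 1.0000 = 0.520851 (base)
P(M+4) = C(2,2) × 0.72170^0 × 0.27830^2 = 1 × 1.0000 × 0.07745089 = 0.077451
Relative intensity = 0.077451 / 0.520851 × 100 = 14.9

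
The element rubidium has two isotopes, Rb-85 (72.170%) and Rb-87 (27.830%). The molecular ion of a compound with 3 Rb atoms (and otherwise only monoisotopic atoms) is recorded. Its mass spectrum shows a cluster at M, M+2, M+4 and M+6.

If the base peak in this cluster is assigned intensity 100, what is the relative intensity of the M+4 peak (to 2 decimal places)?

38.56

Term probabilities: M 0.3759, M+2 0.4349, M+4 0.1677, M+6 0.0216. Base peak = M+2.
P(M+2) = C(3,1) × 0.72170^2 × 0.27830^1 = 3 × 0.52085089 × 0.2783 = 0.434858 (base)
P(M+4) = C(3,2) × 0.72170^1 × 0.27830^2 = 3 × 0.7217 × 0.07745089 = 0.167689
Relative intensity = 0.167689 / 0.434858 × 100 = 38.56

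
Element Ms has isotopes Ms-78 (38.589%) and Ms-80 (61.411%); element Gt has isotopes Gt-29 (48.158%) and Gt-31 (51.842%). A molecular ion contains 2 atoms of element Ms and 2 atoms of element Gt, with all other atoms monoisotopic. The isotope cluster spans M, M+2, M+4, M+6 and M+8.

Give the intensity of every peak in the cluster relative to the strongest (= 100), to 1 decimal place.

Element Ms pattern (n=2): 0.14891109 : 0.47395782 : 0.37713109
Element Gt pattern (n=2): 0.2319193 : 0.49932141 : 0.2687593
Convolve the two distributions (both contribute in 2-u steps):
  M: 0.14891109×0.2319193 = 0.034535
  M+2: 0.14891109×0.49932141 + 0.47395782×0.2319193 = 0.184274
  M+4: 0.14891109×0.2687593 + 0.47395782×0.49932141 + 0.37713109×0.2319193 = 0.364143
  M+6: 0.47395782×0.2687593 + 0.37713109×0.49932141 = 0.315690
  M+8: 0.37713109×0.2687593 = 0.101357
Scale to base peak (0.364143) = 100: 9.5 : 50.6 : 100.0 : 86.7 : 27.8

9.5 : 50.6 : 100.0 : 86.7 : 27.8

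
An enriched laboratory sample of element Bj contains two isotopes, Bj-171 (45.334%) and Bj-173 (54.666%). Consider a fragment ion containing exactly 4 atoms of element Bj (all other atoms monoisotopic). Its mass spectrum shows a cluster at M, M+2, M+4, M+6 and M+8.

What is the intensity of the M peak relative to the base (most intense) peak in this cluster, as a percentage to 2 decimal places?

11.46%

(0.45334 + 0.54666)^4 gives M 0.0422, M+2 0.2037, M+4 0.3685, M+6 0.2962, M+8 0.0893; the largest is M+4.
P(M+4) = C(4,2) × 0.45334^2 × 0.54666^2 = 6 × 0.20551716 × 0.29883716 = 0.368497 (base)
P(M) = C(4,0) × 0.45334^4 × 0.54666^0 = 1 × 0.0422373 × 1.0000 = 0.042237
Relative intensity = 0.042237 / 0.368497 × 100 = 11.46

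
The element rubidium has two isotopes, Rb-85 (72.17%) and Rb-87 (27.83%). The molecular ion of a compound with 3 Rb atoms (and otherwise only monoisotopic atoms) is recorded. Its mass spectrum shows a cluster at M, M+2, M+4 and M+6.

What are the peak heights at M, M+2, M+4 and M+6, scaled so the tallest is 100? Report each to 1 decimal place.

86.4 : 100.0 : 38.6 : 5.0

Expanding (0.7217 + 0.2783)^3:
P(M) = 0.7217^3 = 0.375898
P(M+2) = 3 × 0.7217^2 × 0.2783^1 = 0.434858
P(M+4) = 3 × 0.7217^1 × 0.2783^2 = 0.167689
P(M+6) = 0.2783^3 = 0.021555
The M+2 peak is largest (0.434858); scaling to 100 gives 86.4 : 100.0 : 38.6 : 5.0.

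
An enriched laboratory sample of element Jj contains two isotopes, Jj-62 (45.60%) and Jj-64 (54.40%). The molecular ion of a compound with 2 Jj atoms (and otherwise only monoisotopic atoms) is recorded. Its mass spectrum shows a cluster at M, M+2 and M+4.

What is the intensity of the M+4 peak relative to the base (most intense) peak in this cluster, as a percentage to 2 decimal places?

Binomial terms of (0.4560 + 0.5440)^2: M 0.2079, M+2 0.4961, M+4 0.2959 → M+2 is the base peak.
P(M+2) = C(2,1) × 0.4560^1 × 0.5440^1 = 2 × 0.4560 × 0.5440 = 0.496128 (base)
P(M+4) = C(2,2) × 0.4560^0 × 0.5440^2 = 1 × 1.0000 × 0.295936 = 0.295936
Relative intensity = 0.295936 / 0.496128 × 100 = 59.65

59.65%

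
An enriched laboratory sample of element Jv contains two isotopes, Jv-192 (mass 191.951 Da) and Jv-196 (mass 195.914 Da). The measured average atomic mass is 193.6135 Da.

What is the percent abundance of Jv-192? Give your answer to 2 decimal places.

58.05%

Let x be the fractional abundance of Jv-192; then Jv-196 has abundance 1 − x.
191.951·x + 195.914·(1 − x) = 193.6135
(191.951 − 195.914)·x = 193.6135 − 195.914
x = -2.3005 / -3.963 = 0.58049 → 58.05% Jv-192, 41.95% Jv-196.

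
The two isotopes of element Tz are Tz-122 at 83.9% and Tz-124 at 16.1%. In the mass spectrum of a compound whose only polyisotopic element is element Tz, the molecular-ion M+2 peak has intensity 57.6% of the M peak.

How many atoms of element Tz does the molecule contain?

With n Tz atoms, P(M+2)/P(M) = C(n,1)·p^(n−1)q / p^n = n·q/p = n · 0.161/0.839.
n = 0.576 × 0.839/0.161 = 3.00 ≈ 3

3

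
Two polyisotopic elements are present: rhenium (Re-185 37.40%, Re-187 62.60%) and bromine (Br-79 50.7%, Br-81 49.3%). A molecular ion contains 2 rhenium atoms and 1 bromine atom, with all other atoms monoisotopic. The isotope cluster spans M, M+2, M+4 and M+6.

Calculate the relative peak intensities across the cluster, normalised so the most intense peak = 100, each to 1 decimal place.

16.5 : 71.3 : 100.0 : 45.0

Rhenium pattern (n=2): 0.139876 : 0.468248 : 0.391876
Bromine pattern (n=1): 0.5070 : 0.4930
Convolve the two distributions (both contribute in 2-u steps):
  M: 0.139876×0.5070 = 0.070917
  M+2: 0.139876×0.4930 + 0.468248×0.5070 = 0.306361
  M+4: 0.468248×0.4930 + 0.391876×0.5070 = 0.429527
  M+6: 0.391876×0.4930 = 0.193195
Scale to base peak (0.429527) = 100: 16.5 : 71.3 : 100.0 : 45.0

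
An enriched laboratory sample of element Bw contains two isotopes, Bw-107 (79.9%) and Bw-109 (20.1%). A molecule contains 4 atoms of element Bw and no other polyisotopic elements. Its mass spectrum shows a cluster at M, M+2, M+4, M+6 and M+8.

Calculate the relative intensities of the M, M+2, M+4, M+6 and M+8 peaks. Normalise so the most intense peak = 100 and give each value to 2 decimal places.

The 4 Bw atoms are independent, so intensities follow the terms of (0.799 + 0.201)^4.
P(M) = 0.799^4 = 0.407556
P(M+2) = 4 × 0.799^3 × 0.201^1 = 0.410106
P(M+4) = 6 × 0.799^2 × 0.201^2 = 0.154752
P(M+6) = 4 × 0.799^1 × 0.201^3 = 0.025953
P(M+8) = 0.201^4 = 0.001632
The M+2 peak is largest (0.410106); scaling to 100 gives 99.38 : 100.00 : 37.73 : 6.33 : 0.40.

99.38 : 100.00 : 37.73 : 6.33 : 0.40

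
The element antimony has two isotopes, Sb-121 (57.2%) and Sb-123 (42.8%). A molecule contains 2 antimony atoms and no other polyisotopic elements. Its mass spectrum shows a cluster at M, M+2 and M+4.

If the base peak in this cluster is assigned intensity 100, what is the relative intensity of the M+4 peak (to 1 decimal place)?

Binomial terms of (0.572 + 0.428)^2: M 0.3272, M+2 0.4896, M+4 0.1832 → M+2 is the base peak.
P(M+2) = C(2,1) × 0.572^1 × 0.428^1 = 2 × 0.5720 × 0.4280 = 0.489632 (base)
P(M+4) = C(2,2) × 0.572^0 × 0.428^2 = 1 × 1.0000 × 0.183184 = 0.183184
Relative intensity = 0.183184 / 0.489632 × 100 = 37.4

37.4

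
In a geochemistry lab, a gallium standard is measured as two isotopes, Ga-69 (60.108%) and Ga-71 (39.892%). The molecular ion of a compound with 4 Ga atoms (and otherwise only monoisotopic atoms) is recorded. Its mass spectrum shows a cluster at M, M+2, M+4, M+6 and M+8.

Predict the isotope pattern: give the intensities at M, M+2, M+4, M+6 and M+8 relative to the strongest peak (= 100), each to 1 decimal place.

The 4 Ga atoms are independent, so intensities follow the terms of (0.60108 + 0.39892)^4.
P(M) = 0.60108^4 = 0.130536
P(M+2) = 4 × 0.60108^3 × 0.39892^1 = 0.346531
P(M+4) = 6 × 0.60108^2 × 0.39892^2 = 0.344975
P(M+6) = 4 × 0.60108^1 × 0.39892^3 = 0.152633
P(M+8) = 0.39892^4 = 0.025325
The M+2 peak is largest (0.346531); scaling to 100 gives 37.7 : 100.0 : 99.6 : 44.0 : 7.3.

37.7 : 100.0 : 99.6 : 44.0 : 7.3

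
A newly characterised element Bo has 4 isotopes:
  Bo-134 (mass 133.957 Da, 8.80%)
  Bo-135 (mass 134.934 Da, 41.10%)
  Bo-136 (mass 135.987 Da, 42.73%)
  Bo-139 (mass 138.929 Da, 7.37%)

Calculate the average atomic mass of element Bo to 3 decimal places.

135.592 Da

Weight each isotope mass by its fractional abundance: 0.0880 × 133.957 + 0.4110 × 134.934 + 0.4273 × 135.987 + 0.0737 × 138.929
= 11.7882 + 55.4579 + 58.1072 + 10.2391 = 135.5924 Da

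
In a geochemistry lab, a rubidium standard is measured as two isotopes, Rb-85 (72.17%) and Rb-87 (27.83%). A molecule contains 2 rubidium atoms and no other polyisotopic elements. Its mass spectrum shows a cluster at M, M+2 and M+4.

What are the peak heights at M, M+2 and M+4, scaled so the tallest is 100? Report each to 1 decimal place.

100.0 : 77.1 : 14.9

Expanding (0.7217 + 0.2783)^2:
P(M) = 0.7217^2 = 0.520851
P(M+2) = 2 × 0.7217^1 × 0.2783^1 = 0.401698
P(M+4) = 0.2783^2 = 0.077451
The M peak is largest (0.520851); scaling to 100 gives 100.0 : 77.1 : 14.9.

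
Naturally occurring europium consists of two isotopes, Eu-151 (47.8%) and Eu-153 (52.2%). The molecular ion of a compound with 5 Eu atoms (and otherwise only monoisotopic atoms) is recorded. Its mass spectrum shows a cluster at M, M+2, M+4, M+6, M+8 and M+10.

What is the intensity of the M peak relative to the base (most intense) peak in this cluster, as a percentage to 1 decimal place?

7.7%

Term probabilities: M 0.0250, M+2 0.1363, M+4 0.2976, M+6 0.3250, M+8 0.1775, M+10 0.0388. Base peak = M+6.
P(M+6) = C(5,3) × 0.478^2 × 0.522^3 = 10 × 0.228484 × 0.14223665 = 0.324988 (base)
P(M) = C(5,0) × 0.478^5 × 0.522^0 = 1 × 0.02495396 × 1.0000 = 0.024954
Relative intensity = 0.024954 / 0.324988 × 100 = 7.7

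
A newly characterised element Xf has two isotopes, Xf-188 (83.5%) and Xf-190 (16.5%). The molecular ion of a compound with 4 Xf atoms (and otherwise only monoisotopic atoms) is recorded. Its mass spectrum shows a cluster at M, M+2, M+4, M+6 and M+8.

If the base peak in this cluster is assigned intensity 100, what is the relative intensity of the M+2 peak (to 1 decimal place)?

(0.835 + 0.165)^4 gives M 0.4861, M+2 0.3842, M+4 0.1139, M+6 0.0150, M+8 0.0007; the largest is M.
P(M) = C(4,0) × 0.835^4 × 0.165^0 = 1 × 0.4861227 × 1.0000 = 0.486123 (base)
P(M+2) = C(4,1) × 0.835^3 × 0.165^1 = 4 × 0.58218287 × 0.1650 = 0.384241
Relative intensity = 0.384241 / 0.486123 × 100 = 79.0

79.0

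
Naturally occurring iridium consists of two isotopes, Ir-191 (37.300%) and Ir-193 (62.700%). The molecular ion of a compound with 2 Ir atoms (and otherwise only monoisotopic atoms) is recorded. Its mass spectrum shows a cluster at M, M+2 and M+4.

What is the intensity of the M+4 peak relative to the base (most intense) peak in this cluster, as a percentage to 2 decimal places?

Term probabilities: M 0.1391, M+2 0.4677, M+4 0.3931. Base peak = M+2.
P(M+2) = C(2,1) × 0.37300^1 × 0.62700^1 = 2 × 0.3730 × 0.6270 = 0.467742 (base)
P(M+4) = C(2,2) × 0.37300^0 × 0.62700^2 = 1 × 1.0000 × 0.393129 = 0.393129
Relative intensity = 0.393129 / 0.467742 × 100 = 84.05

84.05%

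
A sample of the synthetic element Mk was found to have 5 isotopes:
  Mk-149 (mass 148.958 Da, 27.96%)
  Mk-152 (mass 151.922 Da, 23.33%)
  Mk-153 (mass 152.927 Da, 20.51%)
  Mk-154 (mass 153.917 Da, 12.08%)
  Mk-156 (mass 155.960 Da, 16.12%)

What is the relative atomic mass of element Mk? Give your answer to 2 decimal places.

152.19 Da

Average mass = Σ (abundance × isotope mass) = 0.2796 × 148.958 + 0.2333 × 151.922 + 0.2051 × 152.927 + 0.1208 × 153.917 + 0.1612 × 155.960
= 41.6487 + 35.4434 + 31.3653 + 18.5932 + 25.1408 = 152.1914 Da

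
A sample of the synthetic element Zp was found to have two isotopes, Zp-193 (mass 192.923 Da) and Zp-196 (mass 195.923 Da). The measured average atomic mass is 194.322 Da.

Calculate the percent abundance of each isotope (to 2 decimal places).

Zp-193: 53.37%, Zp-196: 46.63%

Let x be the fractional abundance of Zp-193; then Zp-196 has abundance 1 − x.
192.923·x + 195.923·(1 − x) = 194.322
(192.923 − 195.923)·x = 194.322 − 195.923
x = -1.601 / -3.000 = 0.53367 → 53.37% Zp-193, 46.63% Zp-196.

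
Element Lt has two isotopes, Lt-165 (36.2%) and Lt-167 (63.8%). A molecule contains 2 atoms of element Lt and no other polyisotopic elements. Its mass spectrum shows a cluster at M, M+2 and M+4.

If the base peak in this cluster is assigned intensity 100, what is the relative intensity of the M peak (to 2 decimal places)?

(0.362 + 0.638)^2 gives M 0.1310, M+2 0.4619, M+4 0.4070; the largest is M+2.
P(M+2) = C(2,1) × 0.362^1 × 0.638^1 = 2 × 0.3620 × 0.6380 = 0.461912 (base)
P(M) = C(2,0) × 0.362^2 × 0.638^0 = 1 × 0.131044 × 1.0000 = 0.131044
Relative intensity = 0.131044 / 0.461912 × 100 = 28.37

28.37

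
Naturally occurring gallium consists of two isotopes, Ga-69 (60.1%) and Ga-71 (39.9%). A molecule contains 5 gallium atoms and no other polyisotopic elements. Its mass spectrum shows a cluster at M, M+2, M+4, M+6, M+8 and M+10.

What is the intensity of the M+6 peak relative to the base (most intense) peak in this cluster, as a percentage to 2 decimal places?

(0.601 + 0.399)^5 gives M 0.0784, M+2 0.2603, M+4 0.3456, M+6 0.2294, M+8 0.0762, M+10 0.0101; the largest is M+4.
P(M+4) = C(5,2) × 0.601^3 × 0.399^2 = 10 × 0.2170818 × 0.159201 = 0.345596 (base)
P(M+6) = C(5,3) × 0.601^2 × 0.399^3 = 10 × 0.361201 × 0.0635212 = 0.229439
Relative intensity = 0.229439 / 0.345596 × 100 = 66.39

66.39%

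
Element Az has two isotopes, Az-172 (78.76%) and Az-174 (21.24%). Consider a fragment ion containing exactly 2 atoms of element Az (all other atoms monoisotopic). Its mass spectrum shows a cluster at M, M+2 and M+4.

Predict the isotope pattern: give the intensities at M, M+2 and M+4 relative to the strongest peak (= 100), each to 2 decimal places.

Each Az atom is independently Az-172 (p = 0.7876) or Az-174 (q = 0.2124); the cluster is the binomial expansion (p + q)^2.
P(M) = 0.7876^2 = 0.620314
P(M+2) = 2 × 0.7876^1 × 0.2124^1 = 0.334572
P(M+4) = 0.2124^2 = 0.045114
The M peak is largest (0.620314); scaling to 100 gives 100.00 : 53.94 : 7.27.

100.00 : 53.94 : 7.27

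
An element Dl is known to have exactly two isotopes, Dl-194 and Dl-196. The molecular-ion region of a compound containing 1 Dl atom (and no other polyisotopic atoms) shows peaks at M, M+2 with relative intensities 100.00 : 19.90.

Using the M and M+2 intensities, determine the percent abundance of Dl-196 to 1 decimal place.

Let p = fractional abundance of Dl-194. I(M+2)/I(M) = [C(1,1)·p^0·(1−p)] / p^1 = 1·(1−p)/p = 19.90/100.00 = 0.1990
(1−p)/p = 0.1990/1 = 0.1990  ⇒  p = 1/(1 + 0.1990) = 0.8340
Dl-194: 83.4%, Dl-196: 16.6%.

16.6%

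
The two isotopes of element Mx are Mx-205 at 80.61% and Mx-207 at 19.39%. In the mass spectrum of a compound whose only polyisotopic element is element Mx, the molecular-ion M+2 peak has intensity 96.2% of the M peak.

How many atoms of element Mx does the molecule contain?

For n independent Mx atoms, I(M+2)/I(M) = n · (abundance Mx-207) / (abundance Mx-205) = n · 0.1939/0.8061.
n = 0.962 × 0.8061/0.1939 = 4.00 ≈ 4

4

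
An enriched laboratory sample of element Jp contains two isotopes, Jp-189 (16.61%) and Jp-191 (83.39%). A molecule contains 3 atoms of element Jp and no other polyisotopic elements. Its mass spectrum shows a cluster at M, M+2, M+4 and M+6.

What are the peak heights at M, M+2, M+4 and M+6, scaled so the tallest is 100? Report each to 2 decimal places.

0.79 : 11.90 : 59.76 : 100.00

Expanding (0.1661 + 0.8339)^3:
P(M) = 0.1661^3 = 0.004583
P(M+2) = 3 × 0.1661^2 × 0.8339^1 = 0.069020
P(M+4) = 3 × 0.1661^1 × 0.8339^2 = 0.346512
P(M+6) = 0.8339^3 = 0.579885
The M+6 peak is largest (0.579885); scaling to 100 gives 0.79 : 11.90 : 59.76 : 100.00.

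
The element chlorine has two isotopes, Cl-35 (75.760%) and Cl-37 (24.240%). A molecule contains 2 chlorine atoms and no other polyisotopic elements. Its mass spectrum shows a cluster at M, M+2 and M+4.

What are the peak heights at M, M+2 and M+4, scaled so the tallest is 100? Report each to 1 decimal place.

Each Cl atom is independently Cl-35 (p = 0.75760) or Cl-37 (q = 0.24240); the cluster is the binomial expansion (p + q)^2.
P(M) = 0.75760^2 = 0.573958
P(M+2) = 2 × 0.75760^1 × 0.24240^1 = 0.367284
P(M+4) = 0.24240^2 = 0.058758
The M peak is largest (0.573958); scaling to 100 gives 100.0 : 64.0 : 10.2.

100.0 : 64.0 : 10.2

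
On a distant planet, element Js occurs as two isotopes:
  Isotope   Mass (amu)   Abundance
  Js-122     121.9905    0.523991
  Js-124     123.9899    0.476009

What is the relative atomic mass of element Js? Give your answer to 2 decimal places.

The abundance-weighted mean is 0.523991 × 121.9905 + 0.476009 × 123.9899
= 63.92192 + 59.02031 = 122.94223 amu

122.94 amu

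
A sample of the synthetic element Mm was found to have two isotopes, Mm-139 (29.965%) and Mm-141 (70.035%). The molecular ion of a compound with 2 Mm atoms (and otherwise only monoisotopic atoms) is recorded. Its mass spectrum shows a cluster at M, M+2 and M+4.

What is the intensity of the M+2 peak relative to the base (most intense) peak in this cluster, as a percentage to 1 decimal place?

85.6%

(0.29965 + 0.70035)^2 gives M 0.0898, M+2 0.4197, M+4 0.4905; the largest is M+4.
P(M+4) = C(2,2) × 0.29965^0 × 0.70035^2 = 1 × 1.0000 × 0.49049012 = 0.490490 (base)
P(M+2) = C(2,1) × 0.29965^1 × 0.70035^1 = 2 × 0.29965 × 0.70035 = 0.419720
Relative intensity = 0.419720 / 0.490490 × 100 = 85.6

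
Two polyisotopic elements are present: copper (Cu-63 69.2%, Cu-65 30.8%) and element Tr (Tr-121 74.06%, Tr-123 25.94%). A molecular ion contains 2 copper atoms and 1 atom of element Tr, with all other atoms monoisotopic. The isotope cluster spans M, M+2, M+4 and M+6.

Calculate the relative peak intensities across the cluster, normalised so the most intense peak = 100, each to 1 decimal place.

80.6 : 100.0 : 41.1 : 5.6

Copper pattern (n=2): 0.478864 : 0.426272 : 0.094864
Element Tr pattern (n=1): 0.7406 : 0.2594
Convolve the two distributions (both contribute in 2-u steps):
  M: 0.478864×0.7406 = 0.354647
  M+2: 0.478864×0.2594 + 0.426272×0.7406 = 0.439914
  M+4: 0.426272×0.2594 + 0.094864×0.7406 = 0.180831
  M+6: 0.094864×0.2594 = 0.024608
Scale to base peak (0.439914) = 100: 80.6 : 100.0 : 41.1 : 5.6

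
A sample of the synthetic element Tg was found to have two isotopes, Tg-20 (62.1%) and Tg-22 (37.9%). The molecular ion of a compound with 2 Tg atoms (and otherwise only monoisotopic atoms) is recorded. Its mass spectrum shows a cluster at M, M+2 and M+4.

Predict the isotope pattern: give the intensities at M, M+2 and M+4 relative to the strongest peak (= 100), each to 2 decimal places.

81.93 : 100.00 : 30.52

The 2 Tg atoms are independent, so intensities follow the terms of (0.621 + 0.379)^2.
P(M) = 0.621^2 = 0.385641
P(M+2) = 2 × 0.621^1 × 0.379^1 = 0.470718
P(M+4) = 0.379^2 = 0.143641
The M+2 peak is largest (0.470718); scaling to 100 gives 81.93 : 100.00 : 30.52.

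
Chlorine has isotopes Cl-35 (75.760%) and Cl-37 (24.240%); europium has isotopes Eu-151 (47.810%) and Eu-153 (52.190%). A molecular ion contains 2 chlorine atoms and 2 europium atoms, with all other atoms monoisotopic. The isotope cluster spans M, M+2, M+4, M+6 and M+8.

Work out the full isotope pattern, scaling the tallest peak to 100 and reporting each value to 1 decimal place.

35.4 : 100.0 : 95.3 : 34.9 : 4.3

Chlorine pattern (n=2): 0.57395776 : 0.36728448 : 0.05875776
Europium pattern (n=2): 0.22857961 : 0.49904078 : 0.27237961
Convolve the two distributions (both contribute in 2-u steps):
  M: 0.57395776×0.22857961 = 0.131195
  M+2: 0.57395776×0.49904078 + 0.36728448×0.22857961 = 0.370382
  M+4: 0.57395776×0.27237961 + 0.36728448×0.49904078 + 0.05875776×0.22857961 = 0.353055
  M+6: 0.36728448×0.27237961 + 0.05875776×0.49904078 = 0.129363
  M+8: 0.05875776×0.27237961 = 0.016004
Scale to base peak (0.370382) = 100: 35.4 : 100.0 : 95.3 : 34.9 : 4.3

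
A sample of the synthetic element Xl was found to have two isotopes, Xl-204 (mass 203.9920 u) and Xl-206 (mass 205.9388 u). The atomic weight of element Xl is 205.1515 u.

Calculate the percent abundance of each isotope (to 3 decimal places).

Xl-204: 40.441%, Xl-206: 59.559%

Writing the weighted mean with unknown fraction x of Xl-204:
203.9920·x + 205.9388·(1 − x) = 205.1515
(203.9920 − 205.9388)·x = 205.1515 − 205.9388
x = -0.7873 / -1.9468 = 0.40441 → 40.441% Xl-204, 59.559% Xl-206.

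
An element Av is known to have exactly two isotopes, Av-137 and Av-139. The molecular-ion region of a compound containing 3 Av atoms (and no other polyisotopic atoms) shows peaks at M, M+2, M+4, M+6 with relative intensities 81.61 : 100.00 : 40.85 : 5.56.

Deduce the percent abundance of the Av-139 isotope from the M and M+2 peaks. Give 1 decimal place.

29.0%

Write p for the Av-137 fraction. I(M+2)/I(M) = [C(3,1)·p^2·(1−p)] / p^3 = 3·(1−p)/p = 100.00/81.61 = 1.2253
(1−p)/p = 1.2253/3 = 0.4084  ⇒  p = 1/(1 + 0.4084) = 0.7100
Av-137: 71.0%, Av-139: 29.0%.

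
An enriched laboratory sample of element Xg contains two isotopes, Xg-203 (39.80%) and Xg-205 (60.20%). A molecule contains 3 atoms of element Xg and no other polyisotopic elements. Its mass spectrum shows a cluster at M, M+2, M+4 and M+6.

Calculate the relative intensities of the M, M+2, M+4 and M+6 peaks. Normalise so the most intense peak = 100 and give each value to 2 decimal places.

Expanding (0.3980 + 0.6020)^3:
P(M) = 0.3980^3 = 0.063045
P(M+2) = 3 × 0.3980^2 × 0.6020^1 = 0.286078
P(M+4) = 3 × 0.3980^1 × 0.6020^2 = 0.432710
P(M+6) = 0.6020^3 = 0.218167
The M+4 peak is largest (0.432710); scaling to 100 gives 14.57 : 66.11 : 100.00 : 50.42.

14.57 : 66.11 : 100.00 : 50.42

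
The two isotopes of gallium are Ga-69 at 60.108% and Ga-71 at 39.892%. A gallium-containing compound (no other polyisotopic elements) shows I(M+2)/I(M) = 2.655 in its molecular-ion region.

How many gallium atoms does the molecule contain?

For n independent Ga atoms, I(M+2)/I(M) = n · (abundance Ga-71) / (abundance Ga-69) = n · 0.39892/0.60108.
n = 2.655 × 0.60108/0.39892 = 4.00 ≈ 4

4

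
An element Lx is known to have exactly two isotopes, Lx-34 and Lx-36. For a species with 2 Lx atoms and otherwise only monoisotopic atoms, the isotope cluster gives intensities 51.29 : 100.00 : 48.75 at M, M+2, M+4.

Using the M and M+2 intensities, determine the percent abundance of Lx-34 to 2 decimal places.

50.64%

Let p = fractional abundance of Lx-34. I(M+2)/I(M) = [C(2,1)·p^1·(1−p)] / p^2 = 2·(1−p)/p = 100.00/51.29 = 1.9497
(1−p)/p = 1.9497/2 = 0.9748  ⇒  p = 1/(1 + 0.9748) = 0.5064
Lx-34: 50.64%, Lx-36: 49.36%.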